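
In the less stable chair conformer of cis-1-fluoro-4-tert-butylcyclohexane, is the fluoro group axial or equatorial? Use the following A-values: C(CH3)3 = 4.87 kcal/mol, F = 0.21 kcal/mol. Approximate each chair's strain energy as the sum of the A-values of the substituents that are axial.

C1 and C4 have opposite parity, so for the cis isomer the two substituents are one axial and one equatorial in each chair.
Chair I (tert-butyl axial, fluoro equatorial): E = 4.87 kcal/mol.
Chair II (tert-butyl equatorial, fluoro axial): E = 0.21 kcal/mol.
Chair I is the less stable (higher-energy) conformer, and in that chair the fluoro group is equatorial.

equatorial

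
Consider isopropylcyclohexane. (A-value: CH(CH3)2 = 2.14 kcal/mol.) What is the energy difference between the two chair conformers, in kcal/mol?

2.14 kcal/mol

A monosubstituted cyclohexane has one chair with the isopropyl group axial (E = A = 2.14 kcal/mol) and one with it equatorial (E = 0).
ΔE = 2.14 − 0 = 2.14 kcal/mol.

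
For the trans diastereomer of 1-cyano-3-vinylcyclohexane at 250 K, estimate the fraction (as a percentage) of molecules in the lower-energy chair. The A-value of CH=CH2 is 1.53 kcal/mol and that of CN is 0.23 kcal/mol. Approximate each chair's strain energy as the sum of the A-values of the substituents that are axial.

C1 and C3 have the same parity, so for the trans isomer the two substituents are one axial and one equatorial in each chair.
Chair I (vinyl axial, cyano equatorial): E = 1.53 kcal/mol; chair II (vinyl equatorial, cyano axial): E = 0.23 kcal/mol.
ΔG = 1.30 kcal/mol between the two chairs.
K = exp(ΔG/RT) with R = 1.987×10⁻³ kcal mol⁻¹ K⁻¹ and T = 250 K gives K ≈ 13.7.
Fraction in the lower-energy chair = K/(K+1) = 93.2%.

93.2%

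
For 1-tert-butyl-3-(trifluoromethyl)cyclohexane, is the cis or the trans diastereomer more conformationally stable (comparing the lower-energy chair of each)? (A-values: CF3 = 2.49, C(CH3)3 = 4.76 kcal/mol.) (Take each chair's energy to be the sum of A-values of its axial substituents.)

At 1,3 positions (parity same): cis → (e,e or a,a); trans → (a,e or e,a).
Best chair for cis: E = 0.00 kcal/mol; best chair for trans: E = 2.49 kcal/mol.
The cis isomer is lower by 2.49 kcal/mol.

cis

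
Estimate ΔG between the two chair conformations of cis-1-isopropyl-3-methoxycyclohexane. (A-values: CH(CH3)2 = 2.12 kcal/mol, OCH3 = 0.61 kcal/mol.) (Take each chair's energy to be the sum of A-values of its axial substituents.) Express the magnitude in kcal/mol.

2.73 kcal/mol

C1 and C3 have the same parity, so for the cis isomer the two substituents are e,e in one chair and a,a in the other.
Chair I (isopropyl axial, methoxy axial): E = 2.73 kcal/mol.
Chair II (isopropyl equatorial, methoxy equatorial): E = 0.00 kcal/mol.
ΔE = 2.73 − 0.00 = 2.73 kcal/mol; chair II is more stable.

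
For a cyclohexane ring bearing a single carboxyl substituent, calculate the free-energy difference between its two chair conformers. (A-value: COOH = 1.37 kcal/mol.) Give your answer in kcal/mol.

1.37 kcal/mol

A monosubstituted cyclohexane has one chair with the carboxyl group axial (E = A = 1.37 kcal/mol) and one with it equatorial (E = 0).
ΔE = 1.37 − 0 = 1.37 kcal/mol.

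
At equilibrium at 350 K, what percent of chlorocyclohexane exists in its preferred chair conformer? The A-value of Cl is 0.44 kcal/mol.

65.3%

One chair has the chloro group axial (E = 0.44 kcal/mol) and the other has it equatorial (E = 0).
ΔG = 0.44 kcal/mol between the two chairs.
K = exp(ΔG/RT) with R = 1.987×10⁻³ kcal mol⁻¹ K⁻¹ and T = 350 K gives K ≈ 1.88.
Fraction in the lower-energy chair = K/(K+1) = 65.3%.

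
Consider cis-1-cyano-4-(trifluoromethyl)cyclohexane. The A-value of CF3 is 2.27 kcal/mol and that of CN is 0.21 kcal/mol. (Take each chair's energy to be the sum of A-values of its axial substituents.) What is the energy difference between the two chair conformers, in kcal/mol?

2.06 kcal/mol

C1 and C4 have opposite parity, so for the cis isomer the two substituents are one axial and one equatorial in each chair.
Chair I (trifluoromethyl axial, cyano equatorial): E = 2.27 kcal/mol.
Chair II (trifluoromethyl equatorial, cyano axial): E = 0.21 kcal/mol.
ΔE = 2.27 − 0.21 = 2.06 kcal/mol; chair II is more stable.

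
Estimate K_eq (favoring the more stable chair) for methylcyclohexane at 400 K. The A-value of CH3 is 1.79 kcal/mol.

One chair has the methyl group axial (E = 1.79 kcal/mol) and the other has it equatorial (E = 0).
ΔG = 1.79 kcal/mol between the two chairs.
K = exp(ΔG/RT) with R = 1.987×10⁻³ kcal mol⁻¹ K⁻¹ and T = 400 K gives K ≈ 9.51.

K ≈ 9.51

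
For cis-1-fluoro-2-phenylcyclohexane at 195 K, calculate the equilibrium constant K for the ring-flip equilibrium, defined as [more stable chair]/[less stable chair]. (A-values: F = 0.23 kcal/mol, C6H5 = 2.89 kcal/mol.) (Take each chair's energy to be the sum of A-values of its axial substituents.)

C1 and C2 have opposite parity, so for the cis isomer the two substituents are one axial and one equatorial in each chair.
Chair I (fluoro axial, phenyl equatorial): E = 0.23 kcal/mol; chair II (fluoro equatorial, phenyl axial): E = 2.89 kcal/mol.
ΔG = 2.66 kcal/mol between the two chairs.
K = exp(ΔG/RT) with R = 1.987×10⁻³ kcal mol⁻¹ K⁻¹ and T = 195 K gives K ≈ 958.

K ≈ 958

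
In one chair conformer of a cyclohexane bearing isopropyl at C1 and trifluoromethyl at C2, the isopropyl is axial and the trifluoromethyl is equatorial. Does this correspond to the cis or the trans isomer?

C1 and C2 have opposite parity, so their axial bonds point in opposite directions.
With opposite-parity carbons, two substituents on the same face are one axial and one equatorial; opposite faces give both axial or both equatorial.
Here the groups are axial/equatorial → same face → cis.

cis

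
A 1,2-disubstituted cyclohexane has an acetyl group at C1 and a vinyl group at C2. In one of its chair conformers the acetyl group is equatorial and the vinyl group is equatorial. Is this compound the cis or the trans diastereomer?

C1 and C2 have opposite parity, so their axial bonds point in opposite directions.
With opposite-parity carbons, two substituents on the same face are one axial and one equatorial; opposite faces give both axial or both equatorial.
Here the groups are equatorial/equatorial → opposite face → trans.

trans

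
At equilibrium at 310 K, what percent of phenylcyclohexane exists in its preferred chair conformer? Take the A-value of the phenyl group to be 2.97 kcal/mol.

99.2%

One chair has the phenyl group axial (E = 2.97 kcal/mol) and the other has it equatorial (E = 0).
ΔG = 2.97 kcal/mol between the two chairs.
K = exp(ΔG/RT) with R = 1.987×10⁻³ kcal mol⁻¹ K⁻¹ and T = 310 K gives K ≈ 124.
Fraction in the lower-energy chair = K/(K+1) = 99.2%.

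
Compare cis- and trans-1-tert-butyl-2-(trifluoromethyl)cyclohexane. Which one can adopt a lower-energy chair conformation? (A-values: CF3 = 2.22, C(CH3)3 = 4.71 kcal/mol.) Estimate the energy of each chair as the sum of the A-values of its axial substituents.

trans

At 1,2 positions (parity opposite): cis → (a,e or e,a); trans → (e,e or a,a).
Best chair for cis: E = 2.22 kcal/mol; best chair for trans: E = 0.00 kcal/mol.
The trans isomer is lower by 2.22 kcal/mol.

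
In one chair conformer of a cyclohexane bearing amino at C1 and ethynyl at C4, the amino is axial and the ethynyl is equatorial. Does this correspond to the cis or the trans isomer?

cis

C1 and C4 have opposite parity, so their axial bonds point in opposite directions.
With opposite-parity carbons, two substituents on the same face are one axial and one equatorial; opposite faces give both axial or both equatorial.
Here the groups are axial/equatorial → same face → cis.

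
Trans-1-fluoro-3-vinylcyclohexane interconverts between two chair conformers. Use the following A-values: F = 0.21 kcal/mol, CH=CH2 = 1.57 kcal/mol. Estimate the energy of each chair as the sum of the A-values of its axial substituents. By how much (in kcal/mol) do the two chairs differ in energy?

C1 and C3 have the same parity, so for the trans isomer the two substituents are one axial and one equatorial in each chair.
Chair I (fluoro axial, vinyl equatorial): E = 0.21 kcal/mol.
Chair II (fluoro equatorial, vinyl axial): E = 1.57 kcal/mol.
ΔE = 1.57 − 0.21 = 1.36 kcal/mol; chair I is more stable.

1.36 kcal/mol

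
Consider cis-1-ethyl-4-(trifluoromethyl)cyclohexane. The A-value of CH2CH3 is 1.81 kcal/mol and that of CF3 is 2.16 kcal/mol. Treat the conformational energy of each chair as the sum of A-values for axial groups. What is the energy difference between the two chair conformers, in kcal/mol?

C1 and C4 have opposite parity, so for the cis isomer the two substituents are one axial and one equatorial in each chair.
Chair I (ethyl axial, trifluoromethyl equatorial): E = 1.81 kcal/mol.
Chair II (ethyl equatorial, trifluoromethyl axial): E = 2.16 kcal/mol.
ΔE = 2.16 − 1.81 = 0.35 kcal/mol; chair I is more stable.

0.35 kcal/mol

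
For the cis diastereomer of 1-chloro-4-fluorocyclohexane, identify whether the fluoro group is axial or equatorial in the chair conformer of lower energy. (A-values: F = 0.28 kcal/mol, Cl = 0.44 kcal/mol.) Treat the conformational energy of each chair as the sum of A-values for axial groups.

axial

C1 and C4 have opposite parity, so for the cis isomer the two substituents are one axial and one equatorial in each chair.
Chair I (fluoro axial, chloro equatorial): E = 0.28 kcal/mol.
Chair II (fluoro equatorial, chloro axial): E = 0.44 kcal/mol.
Chair I is the more stable (lower-energy) conformer, and in that chair the fluoro group is axial.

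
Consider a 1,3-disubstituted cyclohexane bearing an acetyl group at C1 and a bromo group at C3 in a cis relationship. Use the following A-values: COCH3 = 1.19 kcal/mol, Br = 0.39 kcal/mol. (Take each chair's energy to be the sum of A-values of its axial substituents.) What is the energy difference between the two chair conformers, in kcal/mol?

C1 and C3 have the same parity, so for the cis isomer the two substituents are e,e in one chair and a,a in the other.
Chair I (acetyl axial, bromo axial): E = 1.58 kcal/mol.
Chair II (acetyl equatorial, bromo equatorial): E = 0.00 kcal/mol.
ΔE = 1.58 − 0.00 = 1.58 kcal/mol; chair II is more stable.

1.58 kcal/mol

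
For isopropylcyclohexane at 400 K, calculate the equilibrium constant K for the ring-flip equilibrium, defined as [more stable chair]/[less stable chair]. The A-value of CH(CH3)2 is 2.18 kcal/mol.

K ≈ 15.5

One chair has the isopropyl group axial (E = 2.18 kcal/mol) and the other has it equatorial (E = 0).
ΔG = 2.18 kcal/mol between the two chairs.
K = exp(ΔG/RT) with R = 1.987×10⁻³ kcal mol⁻¹ K⁻¹ and T = 400 K gives K ≈ 15.5.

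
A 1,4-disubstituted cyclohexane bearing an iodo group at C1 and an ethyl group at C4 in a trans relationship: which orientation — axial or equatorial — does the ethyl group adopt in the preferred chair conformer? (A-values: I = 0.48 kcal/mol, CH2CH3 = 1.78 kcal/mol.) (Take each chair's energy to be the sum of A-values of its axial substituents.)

C1 and C4 have opposite parity, so for the trans isomer the two substituents are e,e in one chair and a,a in the other.
Chair I (iodo axial, ethyl axial): E = 2.26 kcal/mol.
Chair II (iodo equatorial, ethyl equatorial): E = 0.00 kcal/mol.
Chair II is the more stable (lower-energy) conformer, and in that chair the ethyl group is equatorial.

equatorial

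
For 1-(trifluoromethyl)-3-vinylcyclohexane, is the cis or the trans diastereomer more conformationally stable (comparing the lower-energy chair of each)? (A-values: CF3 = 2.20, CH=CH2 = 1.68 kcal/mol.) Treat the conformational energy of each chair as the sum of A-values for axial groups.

At 1,3 positions (parity same): cis → (e,e or a,a); trans → (a,e or e,a).
Best chair for cis: E = 0.00 kcal/mol; best chair for trans: E = 1.68 kcal/mol.
The cis isomer is lower by 1.68 kcal/mol.

cis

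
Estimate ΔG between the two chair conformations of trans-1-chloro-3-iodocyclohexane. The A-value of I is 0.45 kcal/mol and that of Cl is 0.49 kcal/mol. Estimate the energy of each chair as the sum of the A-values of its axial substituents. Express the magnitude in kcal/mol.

C1 and C3 have the same parity, so for the trans isomer the two substituents are one axial and one equatorial in each chair.
Chair I (iodo axial, chloro equatorial): E = 0.45 kcal/mol.
Chair II (iodo equatorial, chloro axial): E = 0.49 kcal/mol.
ΔE = 0.49 − 0.45 = 0.04 kcal/mol; chair I is more stable.

0.04 kcal/mol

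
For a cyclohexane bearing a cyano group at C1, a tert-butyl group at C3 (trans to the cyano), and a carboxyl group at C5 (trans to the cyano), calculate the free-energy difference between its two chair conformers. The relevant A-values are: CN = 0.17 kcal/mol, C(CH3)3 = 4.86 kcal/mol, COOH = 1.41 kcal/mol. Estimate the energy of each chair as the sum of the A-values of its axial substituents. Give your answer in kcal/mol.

Chair I (cyano axial, tert-butyl equatorial, carboxyl equatorial): E = 0.17 kcal/mol.
Chair II (cyano equatorial, tert-butyl axial, carboxyl axial): E = 6.27 kcal/mol.
ΔE = 6.27 − 0.17 = 6.10 kcal/mol; chair I is more stable.

6.10 kcal/mol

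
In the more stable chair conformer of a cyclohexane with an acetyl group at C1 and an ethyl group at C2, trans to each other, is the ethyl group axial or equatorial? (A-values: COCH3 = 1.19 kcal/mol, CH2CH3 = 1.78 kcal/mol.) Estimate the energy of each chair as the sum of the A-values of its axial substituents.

equatorial

C1 and C2 have opposite parity, so for the trans isomer the two substituents are e,e in one chair and a,a in the other.
Chair I (acetyl axial, ethyl axial): E = 2.97 kcal/mol.
Chair II (acetyl equatorial, ethyl equatorial): E = 0.00 kcal/mol.
Chair II is the more stable (lower-energy) conformer, and in that chair the ethyl group is equatorial.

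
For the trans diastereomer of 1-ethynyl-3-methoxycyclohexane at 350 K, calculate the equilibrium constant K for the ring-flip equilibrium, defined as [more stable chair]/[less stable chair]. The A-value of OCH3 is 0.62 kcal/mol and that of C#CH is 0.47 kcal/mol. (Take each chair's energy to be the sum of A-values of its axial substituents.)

K ≈ 1.24

C1 and C3 have the same parity, so for the trans isomer the two substituents are one axial and one equatorial in each chair.
Chair I (methoxy axial, ethynyl equatorial): E = 0.62 kcal/mol; chair II (methoxy equatorial, ethynyl axial): E = 0.47 kcal/mol.
ΔG = 0.15 kcal/mol between the two chairs.
K = exp(ΔG/RT) with R = 1.987×10⁻³ kcal mol⁻¹ K⁻¹ and T = 350 K gives K ≈ 1.24.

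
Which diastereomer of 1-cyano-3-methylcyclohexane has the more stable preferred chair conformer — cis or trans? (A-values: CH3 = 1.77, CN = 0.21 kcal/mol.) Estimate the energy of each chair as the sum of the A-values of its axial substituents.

At 1,3 positions (parity same): cis → (e,e or a,a); trans → (a,e or e,a).
Best chair for cis: E = 0.00 kcal/mol; best chair for trans: E = 0.21 kcal/mol.
The cis isomer is lower by 0.21 kcal/mol.

cis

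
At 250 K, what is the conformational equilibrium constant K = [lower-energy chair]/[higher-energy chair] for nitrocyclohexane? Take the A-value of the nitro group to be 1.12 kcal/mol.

K ≈ 9.53

One chair has the nitro group axial (E = 1.12 kcal/mol) and the other has it equatorial (E = 0).
ΔG = 1.12 kcal/mol between the two chairs.
K = exp(ΔG/RT) with R = 1.987×10⁻³ kcal mol⁻¹ K⁻¹ and T = 250 K gives K ≈ 9.53.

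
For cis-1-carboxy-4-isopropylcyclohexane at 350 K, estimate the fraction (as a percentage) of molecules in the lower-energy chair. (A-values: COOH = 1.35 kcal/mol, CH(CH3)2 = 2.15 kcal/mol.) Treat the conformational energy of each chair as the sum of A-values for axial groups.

76.0%

C1 and C4 have opposite parity, so for the cis isomer the two substituents are one axial and one equatorial in each chair.
Chair I (carboxyl axial, isopropyl equatorial): E = 1.35 kcal/mol; chair II (carboxyl equatorial, isopropyl axial): E = 2.15 kcal/mol.
ΔG = 0.80 kcal/mol between the two chairs.
K = exp(ΔG/RT) with R = 1.987×10⁻³ kcal mol⁻¹ K⁻¹ and T = 350 K gives K ≈ 3.16.
Fraction in the lower-energy chair = K/(K+1) = 76.0%.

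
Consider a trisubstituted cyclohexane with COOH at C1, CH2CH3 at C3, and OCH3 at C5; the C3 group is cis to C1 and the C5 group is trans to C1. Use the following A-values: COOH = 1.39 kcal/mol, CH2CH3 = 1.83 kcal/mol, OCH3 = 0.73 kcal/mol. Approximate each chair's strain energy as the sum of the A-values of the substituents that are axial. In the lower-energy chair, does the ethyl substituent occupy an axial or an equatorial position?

Chair I (carboxyl axial, ethyl axial, methoxy equatorial): E = 3.22 kcal/mol.
Chair II (carboxyl equatorial, ethyl equatorial, methoxy axial): E = 0.73 kcal/mol.
Chair II is the more stable (lower-energy) conformer, and in that chair the ethyl group is equatorial.

equatorial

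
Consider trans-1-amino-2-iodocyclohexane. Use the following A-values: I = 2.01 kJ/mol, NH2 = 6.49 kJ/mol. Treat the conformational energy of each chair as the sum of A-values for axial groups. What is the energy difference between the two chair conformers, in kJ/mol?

C1 and C2 have opposite parity, so for the trans isomer the two substituents are e,e in one chair and a,a in the other.
Chair I (iodo axial, amino axial): E = 8.50 kJ/mol.
Chair II (iodo equatorial, amino equatorial): E = 0.00 kJ/mol.
ΔE = 8.50 − 0.00 = 8.50 kJ/mol; chair II is more stable.

8.50 kJ/mol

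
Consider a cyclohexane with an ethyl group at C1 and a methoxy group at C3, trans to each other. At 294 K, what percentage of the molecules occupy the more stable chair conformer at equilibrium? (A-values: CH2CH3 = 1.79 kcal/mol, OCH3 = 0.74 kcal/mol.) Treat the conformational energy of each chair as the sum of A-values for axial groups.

85.8%

C1 and C3 have the same parity, so for the trans isomer the two substituents are one axial and one equatorial in each chair.
Chair I (ethyl axial, methoxy equatorial): E = 1.79 kcal/mol; chair II (ethyl equatorial, methoxy axial): E = 0.74 kcal/mol.
ΔG = 1.05 kcal/mol between the two chairs.
K = exp(ΔG/RT) with R = 1.987×10⁻³ kcal mol⁻¹ K⁻¹ and T = 294 K gives K ≈ 6.03.
Fraction in the lower-energy chair = K/(K+1) = 85.8%.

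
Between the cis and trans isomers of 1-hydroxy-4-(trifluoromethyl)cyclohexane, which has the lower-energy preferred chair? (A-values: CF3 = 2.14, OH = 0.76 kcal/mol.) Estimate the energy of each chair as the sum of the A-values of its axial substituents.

At 1,4 positions (parity opposite): cis → (a,e or e,a); trans → (e,e or a,a).
Best chair for cis: E = 0.76 kcal/mol; best chair for trans: E = 0.00 kcal/mol.
The trans isomer is lower by 0.76 kcal/mol.

trans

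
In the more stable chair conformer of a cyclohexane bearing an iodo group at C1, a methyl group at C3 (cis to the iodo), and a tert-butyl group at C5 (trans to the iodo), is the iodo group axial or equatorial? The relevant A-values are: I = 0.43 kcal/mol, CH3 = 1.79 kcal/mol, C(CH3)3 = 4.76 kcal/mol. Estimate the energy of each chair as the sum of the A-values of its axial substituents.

axial

Chair I (iodo axial, methyl axial, tert-butyl equatorial): E = 2.22 kcal/mol.
Chair II (iodo equatorial, methyl equatorial, tert-butyl axial): E = 4.76 kcal/mol.
Chair I is the more stable (lower-energy) conformer, and in that chair the iodo group is axial.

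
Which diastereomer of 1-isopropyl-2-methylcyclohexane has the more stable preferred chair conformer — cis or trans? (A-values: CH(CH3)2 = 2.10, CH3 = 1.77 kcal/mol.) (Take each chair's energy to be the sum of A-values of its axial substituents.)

At 1,2 positions (parity opposite): cis → (a,e or e,a); trans → (e,e or a,a).
Best chair for cis: E = 1.77 kcal/mol; best chair for trans: E = 0.00 kcal/mol.
The trans isomer is lower by 1.77 kcal/mol.

trans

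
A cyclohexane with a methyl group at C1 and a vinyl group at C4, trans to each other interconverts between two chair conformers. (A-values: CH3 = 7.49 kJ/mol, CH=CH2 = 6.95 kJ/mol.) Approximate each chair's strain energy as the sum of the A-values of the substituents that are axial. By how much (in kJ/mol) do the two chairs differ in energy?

C1 and C4 have opposite parity, so for the trans isomer the two substituents are e,e in one chair and a,a in the other.
Chair I (methyl axial, vinyl axial): E = 14.44 kJ/mol.
Chair II (methyl equatorial, vinyl equatorial): E = 0.00 kJ/mol.
ΔE = 14.44 − 0.00 = 14.44 kJ/mol; chair II is more stable.

14.44 kJ/mol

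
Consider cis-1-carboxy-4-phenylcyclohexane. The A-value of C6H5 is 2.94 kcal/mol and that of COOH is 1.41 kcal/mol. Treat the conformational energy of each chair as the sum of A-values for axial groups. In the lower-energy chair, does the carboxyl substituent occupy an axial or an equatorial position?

axial

C1 and C4 have opposite parity, so for the cis isomer the two substituents are one axial and one equatorial in each chair.
Chair I (phenyl axial, carboxyl equatorial): E = 2.94 kcal/mol.
Chair II (phenyl equatorial, carboxyl axial): E = 1.41 kcal/mol.
Chair II is the more stable (lower-energy) conformer, and in that chair the carboxyl group is axial.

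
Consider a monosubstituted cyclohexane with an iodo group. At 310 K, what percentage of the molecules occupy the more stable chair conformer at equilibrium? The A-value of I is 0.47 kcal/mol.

One chair has the iodo group axial (E = 0.47 kcal/mol) and the other has it equatorial (E = 0).
ΔG = 0.47 kcal/mol between the two chairs.
K = exp(ΔG/RT) with R = 1.987×10⁻³ kcal mol⁻¹ K⁻¹ and T = 310 K gives K ≈ 2.14.
Fraction in the lower-energy chair = K/(K+1) = 68.2%.

68.2%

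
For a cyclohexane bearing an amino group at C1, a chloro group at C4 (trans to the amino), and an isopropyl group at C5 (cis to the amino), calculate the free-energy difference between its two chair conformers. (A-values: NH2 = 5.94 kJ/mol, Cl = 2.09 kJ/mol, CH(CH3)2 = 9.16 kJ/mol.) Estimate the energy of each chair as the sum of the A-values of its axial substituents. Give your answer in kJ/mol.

Chair I (amino axial, chloro axial, isopropyl axial): E = 17.19 kJ/mol.
Chair II (amino equatorial, chloro equatorial, isopropyl equatorial): E = 0.00 kJ/mol.
ΔE = 17.19 − 0.00 = 17.19 kJ/mol; chair II is more stable.

17.19 kJ/mol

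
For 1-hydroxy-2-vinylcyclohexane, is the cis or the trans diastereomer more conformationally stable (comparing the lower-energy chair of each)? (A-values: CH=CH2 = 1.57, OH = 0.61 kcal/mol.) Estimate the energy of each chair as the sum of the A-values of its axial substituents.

At 1,2 positions (parity opposite): cis → (a,e or e,a); trans → (e,e or a,a).
Best chair for cis: E = 0.61 kcal/mol; best chair for trans: E = 0.00 kcal/mol.
The trans isomer is lower by 0.61 kcal/mol.

trans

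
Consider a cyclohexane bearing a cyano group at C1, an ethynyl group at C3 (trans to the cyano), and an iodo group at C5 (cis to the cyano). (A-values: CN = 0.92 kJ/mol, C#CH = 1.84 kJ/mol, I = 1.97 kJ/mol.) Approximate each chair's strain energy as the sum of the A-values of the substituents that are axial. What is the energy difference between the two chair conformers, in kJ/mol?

Chair I (cyano axial, ethynyl equatorial, iodo axial): E = 2.89 kJ/mol.
Chair II (cyano equatorial, ethynyl axial, iodo equatorial): E = 1.84 kJ/mol.
ΔE = 2.89 − 1.84 = 1.05 kJ/mol; chair II is more stable.

1.05 kJ/mol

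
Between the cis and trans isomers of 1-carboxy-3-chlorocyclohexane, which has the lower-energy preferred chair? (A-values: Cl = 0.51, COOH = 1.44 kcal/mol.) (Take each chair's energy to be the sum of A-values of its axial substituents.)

At 1,3 positions (parity same): cis → (e,e or a,a); trans → (a,e or e,a).
Best chair for cis: E = 0.00 kcal/mol; best chair for trans: E = 0.51 kcal/mol.
The cis isomer is lower by 0.51 kcal/mol.

cis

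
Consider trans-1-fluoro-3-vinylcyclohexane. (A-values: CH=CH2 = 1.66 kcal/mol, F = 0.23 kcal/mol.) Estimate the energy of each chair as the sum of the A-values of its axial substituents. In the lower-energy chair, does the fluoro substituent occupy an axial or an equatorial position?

C1 and C3 have the same parity, so for the trans isomer the two substituents are one axial and one equatorial in each chair.
Chair I (vinyl axial, fluoro equatorial): E = 1.66 kcal/mol.
Chair II (vinyl equatorial, fluoro axial): E = 0.23 kcal/mol.
Chair II is the more stable (lower-energy) conformer, and in that chair the fluoro group is axial.

axial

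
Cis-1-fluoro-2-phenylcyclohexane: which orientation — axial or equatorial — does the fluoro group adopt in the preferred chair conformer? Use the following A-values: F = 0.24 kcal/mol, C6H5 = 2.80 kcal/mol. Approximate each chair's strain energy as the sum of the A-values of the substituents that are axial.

C1 and C2 have opposite parity, so for the cis isomer the two substituents are one axial and one equatorial in each chair.
Chair I (fluoro axial, phenyl equatorial): E = 0.24 kcal/mol.
Chair II (fluoro equatorial, phenyl axial): E = 2.80 kcal/mol.
Chair I is the more stable (lower-energy) conformer, and in that chair the fluoro group is axial.

axial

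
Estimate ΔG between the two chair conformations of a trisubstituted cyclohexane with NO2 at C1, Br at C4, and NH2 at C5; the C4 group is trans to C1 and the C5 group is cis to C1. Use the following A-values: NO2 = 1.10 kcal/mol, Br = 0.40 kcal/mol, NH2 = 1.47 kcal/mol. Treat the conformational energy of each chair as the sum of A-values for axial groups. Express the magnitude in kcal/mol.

2.97 kcal/mol

Chair I (nitro axial, bromo axial, amino axial): E = 2.97 kcal/mol.
Chair II (nitro equatorial, bromo equatorial, amino equatorial): E = 0.00 kcal/mol.
ΔE = 2.97 − 0.00 = 2.97 kcal/mol; chair II is more stable.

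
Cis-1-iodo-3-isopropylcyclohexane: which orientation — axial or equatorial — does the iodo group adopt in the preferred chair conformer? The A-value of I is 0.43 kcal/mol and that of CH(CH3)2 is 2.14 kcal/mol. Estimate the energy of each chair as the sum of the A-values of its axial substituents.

C1 and C3 have the same parity, so for the cis isomer the two substituents are e,e in one chair and a,a in the other.
Chair I (iodo axial, isopropyl axial): E = 2.57 kcal/mol.
Chair II (iodo equatorial, isopropyl equatorial): E = 0.00 kcal/mol.
Chair II is the more stable (lower-energy) conformer, and in that chair the iodo group is equatorial.

equatorial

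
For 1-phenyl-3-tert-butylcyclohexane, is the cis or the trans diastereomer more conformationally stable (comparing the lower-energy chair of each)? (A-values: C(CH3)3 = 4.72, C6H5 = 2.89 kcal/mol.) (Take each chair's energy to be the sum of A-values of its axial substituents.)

At 1,3 positions (parity same): cis → (e,e or a,a); trans → (a,e or e,a).
Best chair for cis: E = 0.00 kcal/mol; best chair for trans: E = 2.89 kcal/mol.
The cis isomer is lower by 2.89 kcal/mol.

cis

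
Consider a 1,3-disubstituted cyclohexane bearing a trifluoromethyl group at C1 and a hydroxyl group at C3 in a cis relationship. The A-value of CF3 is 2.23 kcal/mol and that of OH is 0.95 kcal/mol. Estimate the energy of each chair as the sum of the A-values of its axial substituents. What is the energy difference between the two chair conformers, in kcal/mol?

3.18 kcal/mol

C1 and C3 have the same parity, so for the cis isomer the two substituents are e,e in one chair and a,a in the other.
Chair I (trifluoromethyl axial, hydroxyl axial): E = 3.18 kcal/mol.
Chair II (trifluoromethyl equatorial, hydroxyl equatorial): E = 0.00 kcal/mol.
ΔE = 3.18 − 0.00 = 3.18 kcal/mol; chair II is more stable.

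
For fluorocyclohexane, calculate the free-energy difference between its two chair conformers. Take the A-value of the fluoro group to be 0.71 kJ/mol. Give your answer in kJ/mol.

A monosubstituted cyclohexane has one chair with the fluoro group axial (E = A = 0.71 kJ/mol) and one with it equatorial (E = 0).
ΔE = 0.71 − 0 = 0.71 kJ/mol.

0.71 kJ/mol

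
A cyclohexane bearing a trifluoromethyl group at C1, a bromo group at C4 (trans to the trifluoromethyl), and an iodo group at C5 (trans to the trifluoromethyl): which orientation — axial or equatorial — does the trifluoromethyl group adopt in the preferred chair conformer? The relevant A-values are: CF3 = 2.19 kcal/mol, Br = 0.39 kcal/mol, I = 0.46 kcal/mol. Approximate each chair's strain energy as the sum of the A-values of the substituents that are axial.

Chair I (trifluoromethyl axial, bromo axial, iodo equatorial): E = 2.58 kcal/mol.
Chair II (trifluoromethyl equatorial, bromo equatorial, iodo axial): E = 0.46 kcal/mol.
Chair II is the more stable (lower-energy) conformer, and in that chair the trifluoromethyl group is equatorial.

equatorial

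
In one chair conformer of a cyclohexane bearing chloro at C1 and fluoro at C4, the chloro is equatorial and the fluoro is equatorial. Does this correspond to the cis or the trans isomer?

C1 and C4 have opposite parity, so their axial bonds point in opposite directions.
With opposite-parity carbons, two substituents on the same face are one axial and one equatorial; opposite faces give both axial or both equatorial.
Here the groups are equatorial/equatorial → opposite face → trans.

trans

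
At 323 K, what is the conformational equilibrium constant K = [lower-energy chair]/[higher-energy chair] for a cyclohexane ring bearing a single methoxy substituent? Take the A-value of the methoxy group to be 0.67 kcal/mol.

K ≈ 2.84

One chair has the methoxy group axial (E = 0.67 kcal/mol) and the other has it equatorial (E = 0).
ΔG = 0.67 kcal/mol between the two chairs.
K = exp(ΔG/RT) with R = 1.987×10⁻³ kcal mol⁻¹ K⁻¹ and T = 323 K gives K ≈ 2.84.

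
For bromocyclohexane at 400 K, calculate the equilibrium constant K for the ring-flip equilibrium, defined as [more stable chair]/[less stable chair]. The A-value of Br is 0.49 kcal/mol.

K ≈ 1.85

One chair has the bromo group axial (E = 0.49 kcal/mol) and the other has it equatorial (E = 0).
ΔG = 0.49 kcal/mol between the two chairs.
K = exp(ΔG/RT) with R = 1.987×10⁻³ kcal mol⁻¹ K⁻¹ and T = 400 K gives K ≈ 1.85.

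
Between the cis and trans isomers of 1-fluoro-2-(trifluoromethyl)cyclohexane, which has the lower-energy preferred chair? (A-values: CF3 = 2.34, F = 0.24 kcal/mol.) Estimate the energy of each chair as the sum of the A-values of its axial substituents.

At 1,2 positions (parity opposite): cis → (a,e or e,a); trans → (e,e or a,a).
Best chair for cis: E = 0.24 kcal/mol; best chair for trans: E = 0.00 kcal/mol.
The trans isomer is lower by 0.24 kcal/mol.

trans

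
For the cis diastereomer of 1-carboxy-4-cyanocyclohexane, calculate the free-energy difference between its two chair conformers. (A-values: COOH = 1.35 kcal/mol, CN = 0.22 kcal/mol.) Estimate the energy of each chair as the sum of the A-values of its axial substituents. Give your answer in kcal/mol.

1.13 kcal/mol

C1 and C4 have opposite parity, so for the cis isomer the two substituents are one axial and one equatorial in each chair.
Chair I (carboxyl axial, cyano equatorial): E = 1.35 kcal/mol.
Chair II (carboxyl equatorial, cyano axial): E = 0.22 kcal/mol.
ΔE = 1.35 − 0.22 = 1.13 kcal/mol; chair II is more stable.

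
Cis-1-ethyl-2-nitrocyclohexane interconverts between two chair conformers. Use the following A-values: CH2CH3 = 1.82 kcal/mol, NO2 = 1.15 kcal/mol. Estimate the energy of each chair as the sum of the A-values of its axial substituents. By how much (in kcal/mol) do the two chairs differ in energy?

C1 and C2 have opposite parity, so for the cis isomer the two substituents are one axial and one equatorial in each chair.
Chair I (ethyl axial, nitro equatorial): E = 1.82 kcal/mol.
Chair II (ethyl equatorial, nitro axial): E = 1.15 kcal/mol.
ΔE = 1.82 − 1.15 = 0.67 kcal/mol; chair II is more stable.

0.67 kcal/mol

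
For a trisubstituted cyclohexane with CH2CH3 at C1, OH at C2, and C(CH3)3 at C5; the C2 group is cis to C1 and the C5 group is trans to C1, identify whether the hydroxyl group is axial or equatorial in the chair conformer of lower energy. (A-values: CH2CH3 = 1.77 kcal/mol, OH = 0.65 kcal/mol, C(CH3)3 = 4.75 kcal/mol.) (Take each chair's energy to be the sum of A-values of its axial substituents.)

Chair I (ethyl axial, hydroxyl equatorial, tert-butyl equatorial): E = 1.77 kcal/mol.
Chair II (ethyl equatorial, hydroxyl axial, tert-butyl axial): E = 5.40 kcal/mol.
Chair I is the more stable (lower-energy) conformer, and in that chair the hydroxyl group is equatorial.

equatorial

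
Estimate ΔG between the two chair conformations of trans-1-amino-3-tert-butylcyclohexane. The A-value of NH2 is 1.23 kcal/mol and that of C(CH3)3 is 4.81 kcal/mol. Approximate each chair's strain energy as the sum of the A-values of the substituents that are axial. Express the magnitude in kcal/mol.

3.58 kcal/mol

C1 and C3 have the same parity, so for the trans isomer the two substituents are one axial and one equatorial in each chair.
Chair I (amino axial, tert-butyl equatorial): E = 1.23 kcal/mol.
Chair II (amino equatorial, tert-butyl axial): E = 4.81 kcal/mol.
ΔE = 4.81 − 1.23 = 3.58 kcal/mol; chair I is more stable.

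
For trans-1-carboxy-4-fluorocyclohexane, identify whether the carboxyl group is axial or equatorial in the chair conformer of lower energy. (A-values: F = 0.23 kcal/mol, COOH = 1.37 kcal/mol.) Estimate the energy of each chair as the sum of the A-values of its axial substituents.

equatorial

C1 and C4 have opposite parity, so for the trans isomer the two substituents are e,e in one chair and a,a in the other.
Chair I (fluoro axial, carboxyl axial): E = 1.60 kcal/mol.
Chair II (fluoro equatorial, carboxyl equatorial): E = 0.00 kcal/mol.
Chair II is the more stable (lower-energy) conformer, and in that chair the carboxyl group is equatorial.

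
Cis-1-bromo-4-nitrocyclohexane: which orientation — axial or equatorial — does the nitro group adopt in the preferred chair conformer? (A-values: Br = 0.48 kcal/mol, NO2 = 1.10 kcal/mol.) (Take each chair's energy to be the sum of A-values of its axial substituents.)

C1 and C4 have opposite parity, so for the cis isomer the two substituents are one axial and one equatorial in each chair.
Chair I (bromo axial, nitro equatorial): E = 0.48 kcal/mol.
Chair II (bromo equatorial, nitro axial): E = 1.10 kcal/mol.
Chair I is the more stable (lower-energy) conformer, and in that chair the nitro group is equatorial.

equatorial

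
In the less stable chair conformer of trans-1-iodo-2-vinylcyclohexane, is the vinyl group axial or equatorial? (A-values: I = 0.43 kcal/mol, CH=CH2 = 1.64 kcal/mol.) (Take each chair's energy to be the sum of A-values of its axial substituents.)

axial

C1 and C2 have opposite parity, so for the trans isomer the two substituents are e,e in one chair and a,a in the other.
Chair I (iodo axial, vinyl axial): E = 2.07 kcal/mol.
Chair II (iodo equatorial, vinyl equatorial): E = 0.00 kcal/mol.
Chair I is the less stable (higher-energy) conformer, and in that chair the vinyl group is axial.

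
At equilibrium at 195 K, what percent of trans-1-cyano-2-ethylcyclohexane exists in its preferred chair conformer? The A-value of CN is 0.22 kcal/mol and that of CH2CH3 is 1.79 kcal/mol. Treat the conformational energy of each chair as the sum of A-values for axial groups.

99.4%

C1 and C2 have opposite parity, so for the trans isomer the two substituents are e,e in one chair and a,a in the other.
Chair I (cyano axial, ethyl axial): E = 2.01 kcal/mol; chair II (cyano equatorial, ethyl equatorial): E = 0.00 kcal/mol.
ΔG = 2.01 kcal/mol between the two chairs.
K = exp(ΔG/RT) with R = 1.987×10⁻³ kcal mol⁻¹ K⁻¹ and T = 195 K gives K ≈ 179.
Fraction in the lower-energy chair = K/(K+1) = 99.4%.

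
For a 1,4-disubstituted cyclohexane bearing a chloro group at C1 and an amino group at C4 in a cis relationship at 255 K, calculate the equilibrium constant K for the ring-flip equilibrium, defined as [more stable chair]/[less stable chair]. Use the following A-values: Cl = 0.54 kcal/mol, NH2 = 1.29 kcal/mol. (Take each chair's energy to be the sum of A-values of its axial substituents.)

K ≈ 4.39

C1 and C4 have opposite parity, so for the cis isomer the two substituents are one axial and one equatorial in each chair.
Chair I (chloro axial, amino equatorial): E = 0.54 kcal/mol; chair II (chloro equatorial, amino axial): E = 1.29 kcal/mol.
ΔG = 0.75 kcal/mol between the two chairs.
K = exp(ΔG/RT) with R = 1.987×10⁻³ kcal mol⁻¹ K⁻¹ and T = 255 K gives K ≈ 4.39.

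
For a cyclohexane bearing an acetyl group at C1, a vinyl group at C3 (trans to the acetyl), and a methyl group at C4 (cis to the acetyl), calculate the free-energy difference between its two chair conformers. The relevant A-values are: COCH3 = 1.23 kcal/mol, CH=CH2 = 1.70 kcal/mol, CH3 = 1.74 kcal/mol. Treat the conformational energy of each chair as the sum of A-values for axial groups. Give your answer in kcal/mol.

Chair I (acetyl axial, vinyl equatorial, methyl equatorial): E = 1.23 kcal/mol.
Chair II (acetyl equatorial, vinyl axial, methyl axial): E = 3.44 kcal/mol.
ΔE = 3.44 − 1.23 = 2.21 kcal/mol; chair I is more stable.

2.21 kcal/mol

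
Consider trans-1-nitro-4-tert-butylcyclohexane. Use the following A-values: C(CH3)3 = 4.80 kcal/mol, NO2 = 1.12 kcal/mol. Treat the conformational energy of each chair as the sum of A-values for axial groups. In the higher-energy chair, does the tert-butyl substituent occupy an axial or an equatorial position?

C1 and C4 have opposite parity, so for the trans isomer the two substituents are e,e in one chair and a,a in the other.
Chair I (tert-butyl axial, nitro axial): E = 5.92 kcal/mol.
Chair II (tert-butyl equatorial, nitro equatorial): E = 0.00 kcal/mol.
Chair I is the less stable (higher-energy) conformer, and in that chair the tert-butyl group is axial.

axial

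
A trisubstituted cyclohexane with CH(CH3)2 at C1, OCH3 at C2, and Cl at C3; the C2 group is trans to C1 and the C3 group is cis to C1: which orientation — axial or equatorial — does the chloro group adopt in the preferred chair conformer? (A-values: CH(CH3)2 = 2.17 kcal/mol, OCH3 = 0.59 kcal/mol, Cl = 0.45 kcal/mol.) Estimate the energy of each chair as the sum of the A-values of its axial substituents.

Chair I (isopropyl axial, methoxy axial, chloro axial): E = 3.21 kcal/mol.
Chair II (isopropyl equatorial, methoxy equatorial, chloro equatorial): E = 0.00 kcal/mol.
Chair II is the more stable (lower-energy) conformer, and in that chair the chloro group is equatorial.

equatorial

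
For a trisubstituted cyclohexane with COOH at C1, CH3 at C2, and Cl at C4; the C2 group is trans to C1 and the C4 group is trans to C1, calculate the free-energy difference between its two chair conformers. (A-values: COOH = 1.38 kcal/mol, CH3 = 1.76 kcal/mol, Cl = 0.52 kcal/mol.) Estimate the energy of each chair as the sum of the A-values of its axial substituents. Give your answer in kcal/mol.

Chair I (carboxyl axial, methyl axial, chloro axial): E = 3.66 kcal/mol.
Chair II (carboxyl equatorial, methyl equatorial, chloro equatorial): E = 0.00 kcal/mol.
ΔE = 3.66 − 0.00 = 3.66 kcal/mol; chair II is more stable.

3.66 kcal/mol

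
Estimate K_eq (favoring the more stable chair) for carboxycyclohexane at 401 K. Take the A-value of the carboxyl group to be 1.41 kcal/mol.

One chair has the carboxyl group axial (E = 1.41 kcal/mol) and the other has it equatorial (E = 0).
ΔG = 1.41 kcal/mol between the two chairs.
K = exp(ΔG/RT) with R = 1.987×10⁻³ kcal mol⁻¹ K⁻¹ and T = 401 K gives K ≈ 5.87.

K ≈ 5.87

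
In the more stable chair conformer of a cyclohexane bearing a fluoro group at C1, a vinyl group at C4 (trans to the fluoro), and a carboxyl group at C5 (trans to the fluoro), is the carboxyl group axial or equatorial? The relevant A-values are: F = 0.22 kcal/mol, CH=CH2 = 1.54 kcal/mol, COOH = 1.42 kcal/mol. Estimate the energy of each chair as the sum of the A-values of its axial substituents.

Chair I (fluoro axial, vinyl axial, carboxyl equatorial): E = 1.76 kcal/mol.
Chair II (fluoro equatorial, vinyl equatorial, carboxyl axial): E = 1.42 kcal/mol.
Chair II is the more stable (lower-energy) conformer, and in that chair the carboxyl group is axial.

axial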